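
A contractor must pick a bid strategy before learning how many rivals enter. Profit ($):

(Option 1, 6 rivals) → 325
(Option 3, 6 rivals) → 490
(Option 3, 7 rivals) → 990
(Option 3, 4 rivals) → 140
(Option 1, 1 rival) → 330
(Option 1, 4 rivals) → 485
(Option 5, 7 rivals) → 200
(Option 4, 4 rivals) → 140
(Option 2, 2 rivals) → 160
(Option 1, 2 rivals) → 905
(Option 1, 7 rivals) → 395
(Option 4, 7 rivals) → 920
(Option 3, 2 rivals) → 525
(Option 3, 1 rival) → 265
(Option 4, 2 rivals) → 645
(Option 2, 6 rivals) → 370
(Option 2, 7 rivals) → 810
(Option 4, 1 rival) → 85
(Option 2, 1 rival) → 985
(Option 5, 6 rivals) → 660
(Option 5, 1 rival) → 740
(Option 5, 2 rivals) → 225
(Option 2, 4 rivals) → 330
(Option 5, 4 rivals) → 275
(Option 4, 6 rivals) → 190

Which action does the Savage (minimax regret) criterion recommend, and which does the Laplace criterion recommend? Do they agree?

minimax regret → Option 1; laplace → Option 2 (disagree)

Column bests: 1 rival=985, 2 rivals=905, 4 rivals=485, 6 rivals=660, 7 rivals=990.
Option 1 regrets: 655, 0, 0, 335, 595 → max 655
Option 2 regrets: 0, 745, 155, 290, 180 → max 745
Option 3 regrets: 720, 380, 345, 170, 0 → max 720
Option 4 regrets: 900, 260, 345, 470, 70 → max 900
Option 5 regrets: 245, 680, 210, 0, 790 → max 790
Smallest max regret = 655 → Option 1.
Row averages: Option 1=488, Option 2=531, Option 3=482, Option 4=396, Option 5=420
Highest average = 531 → Option 2.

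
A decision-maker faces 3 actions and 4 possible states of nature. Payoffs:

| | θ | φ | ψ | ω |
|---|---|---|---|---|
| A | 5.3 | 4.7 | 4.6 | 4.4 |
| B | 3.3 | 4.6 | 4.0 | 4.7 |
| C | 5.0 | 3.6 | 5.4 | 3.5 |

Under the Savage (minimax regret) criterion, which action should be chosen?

A

Column bests: θ=5.3, φ=4.7, ψ=5.4, ω=4.7.
A regrets: 0.0, 0.0, 0.8, 0.3 → max 0.8
B regrets: 2.0, 0.1, 1.4, 0.0 → max 2.0
C regrets: 0.3, 1.1, 0.0, 1.2 → max 1.2
Smallest max regret = 0.8 → A.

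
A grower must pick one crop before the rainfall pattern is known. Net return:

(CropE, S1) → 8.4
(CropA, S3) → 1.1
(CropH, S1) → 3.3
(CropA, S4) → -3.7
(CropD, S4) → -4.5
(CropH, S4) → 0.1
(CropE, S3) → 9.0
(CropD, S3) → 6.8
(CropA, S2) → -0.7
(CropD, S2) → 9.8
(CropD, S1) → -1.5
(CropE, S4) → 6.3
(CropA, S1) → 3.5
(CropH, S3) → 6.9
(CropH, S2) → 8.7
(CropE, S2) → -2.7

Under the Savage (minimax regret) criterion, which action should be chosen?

Column bests: S1=8.4, S2=9.8, S3=9.0, S4=6.3.
CropD regrets: 9.9, 0.0, 2.2, 10.8 → max 10.8
CropA regrets: 4.9, 10.5, 7.9, 10.0 → max 10.5
CropH regrets: 5.1, 1.1, 2.1, 6.2 → max 6.2
CropE regrets: 0.0, 12.5, 0.0, 0.0 → max 12.5
Smallest max regret = 6.2 → CropH.

CropH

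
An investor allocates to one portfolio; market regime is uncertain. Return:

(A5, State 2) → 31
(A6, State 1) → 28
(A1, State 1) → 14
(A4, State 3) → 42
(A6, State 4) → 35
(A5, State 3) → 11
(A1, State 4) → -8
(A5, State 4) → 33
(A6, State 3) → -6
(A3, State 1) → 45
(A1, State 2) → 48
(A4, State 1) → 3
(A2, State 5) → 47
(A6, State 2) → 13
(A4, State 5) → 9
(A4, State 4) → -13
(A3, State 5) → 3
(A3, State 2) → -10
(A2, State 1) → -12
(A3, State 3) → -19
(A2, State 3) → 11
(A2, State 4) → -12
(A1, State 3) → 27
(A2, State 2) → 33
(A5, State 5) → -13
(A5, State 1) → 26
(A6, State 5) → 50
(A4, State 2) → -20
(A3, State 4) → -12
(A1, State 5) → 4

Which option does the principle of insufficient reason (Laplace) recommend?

Row averages: A1=17, A2=13.4, A3=1.4, A4=4.2, A5=17.6, A6=24
Highest average = 24 → A6.

A6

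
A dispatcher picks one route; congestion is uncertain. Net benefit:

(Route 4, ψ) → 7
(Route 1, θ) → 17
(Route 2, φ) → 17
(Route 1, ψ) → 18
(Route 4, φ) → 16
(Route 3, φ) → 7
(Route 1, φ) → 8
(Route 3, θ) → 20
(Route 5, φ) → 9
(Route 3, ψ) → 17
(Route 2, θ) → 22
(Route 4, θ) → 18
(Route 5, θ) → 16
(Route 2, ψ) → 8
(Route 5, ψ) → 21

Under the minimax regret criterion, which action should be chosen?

Column bests: θ=22, φ=17, ψ=21.
Route 1 regrets: 5, 9, 3 → max 9
Route 2 regrets: 0, 0, 13 → max 13
Route 3 regrets: 2, 10, 4 → max 10
Route 4 regrets: 4, 1, 14 → max 14
Route 5 regrets: 6, 8, 0 → max 8
Smallest max regret = 8 → Route 5.

Route 5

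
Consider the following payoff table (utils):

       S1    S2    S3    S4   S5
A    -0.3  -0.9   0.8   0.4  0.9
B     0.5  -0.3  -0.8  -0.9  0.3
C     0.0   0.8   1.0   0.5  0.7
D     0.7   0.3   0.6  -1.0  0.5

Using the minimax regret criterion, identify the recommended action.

C

Column bests: S1=0.7, S2=0.8, S3=1.0, S4=0.5, S5=0.9.
A regrets: 1.0, 1.7, 0.2, 0.1, 0.0 → max 1.7
B regrets: 0.2, 1.1, 1.8, 1.4, 0.6 → max 1.8
C regrets: 0.7, 0.0, 0.0, 0.0, 0.2 → max 0.7
D regrets: 0.0, 0.5, 0.4, 1.5, 0.4 → max 1.5
Smallest max regret = 0.7 → C.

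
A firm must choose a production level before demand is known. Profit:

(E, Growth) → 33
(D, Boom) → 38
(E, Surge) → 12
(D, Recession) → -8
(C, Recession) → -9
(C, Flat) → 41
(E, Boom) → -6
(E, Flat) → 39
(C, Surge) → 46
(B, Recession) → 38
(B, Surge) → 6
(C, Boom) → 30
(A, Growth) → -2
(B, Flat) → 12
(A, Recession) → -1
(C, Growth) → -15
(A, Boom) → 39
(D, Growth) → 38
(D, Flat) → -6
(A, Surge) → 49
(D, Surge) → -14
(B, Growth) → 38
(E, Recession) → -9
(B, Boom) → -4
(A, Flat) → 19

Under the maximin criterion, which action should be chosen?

A

Row minima: A=-2, B=-4, C=-15, D=-14, E=-9
Best worst-case = -2 → A.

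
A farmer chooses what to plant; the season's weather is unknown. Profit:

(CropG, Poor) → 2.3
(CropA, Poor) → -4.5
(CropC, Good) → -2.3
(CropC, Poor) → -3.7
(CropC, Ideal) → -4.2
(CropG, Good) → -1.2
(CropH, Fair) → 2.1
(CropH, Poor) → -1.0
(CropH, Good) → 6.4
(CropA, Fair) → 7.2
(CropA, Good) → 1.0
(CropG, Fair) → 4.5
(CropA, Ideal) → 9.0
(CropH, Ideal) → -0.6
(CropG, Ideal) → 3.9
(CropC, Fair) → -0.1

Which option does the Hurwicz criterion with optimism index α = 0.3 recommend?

CropC: 0.3·(-0.1) + 0.7·(-4.2) = -2.97
CropH: 0.3·6.4 + 0.7·(-1.0) = 1.22
CropG: 0.3·4.5 + 0.7·(-1.2) = 0.51
CropA: 0.3·9.0 + 0.7·(-4.5) = -0.45
Highest Hurwicz score = 1.22 → CropH.

CropH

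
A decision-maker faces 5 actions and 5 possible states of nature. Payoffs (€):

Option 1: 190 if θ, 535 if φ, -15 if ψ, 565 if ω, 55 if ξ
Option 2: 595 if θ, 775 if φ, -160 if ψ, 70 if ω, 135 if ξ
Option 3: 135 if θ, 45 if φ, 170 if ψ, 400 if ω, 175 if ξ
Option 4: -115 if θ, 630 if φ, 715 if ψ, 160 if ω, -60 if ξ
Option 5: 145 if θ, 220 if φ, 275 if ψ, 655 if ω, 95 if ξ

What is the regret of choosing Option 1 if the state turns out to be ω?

90

Best payoff under ω is 655.
Regret = 655 − 565 = 90.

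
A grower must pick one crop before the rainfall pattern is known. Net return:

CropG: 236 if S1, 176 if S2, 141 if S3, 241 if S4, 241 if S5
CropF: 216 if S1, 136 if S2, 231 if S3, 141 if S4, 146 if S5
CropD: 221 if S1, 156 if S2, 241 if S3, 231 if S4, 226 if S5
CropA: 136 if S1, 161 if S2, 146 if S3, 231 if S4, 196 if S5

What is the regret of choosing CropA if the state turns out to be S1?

100

Best payoff under S1 is 236.
Regret = 236 − 136 = 100.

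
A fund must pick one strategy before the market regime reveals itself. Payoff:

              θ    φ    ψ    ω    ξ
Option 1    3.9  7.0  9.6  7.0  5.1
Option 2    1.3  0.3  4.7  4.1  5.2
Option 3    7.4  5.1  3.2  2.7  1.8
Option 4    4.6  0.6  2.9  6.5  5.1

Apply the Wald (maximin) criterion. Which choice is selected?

Row minima: Option 1=3.9, Option 2=0.3, Option 3=1.8, Option 4=0.6
Best worst-case = 3.9 → Option 1.

Option 1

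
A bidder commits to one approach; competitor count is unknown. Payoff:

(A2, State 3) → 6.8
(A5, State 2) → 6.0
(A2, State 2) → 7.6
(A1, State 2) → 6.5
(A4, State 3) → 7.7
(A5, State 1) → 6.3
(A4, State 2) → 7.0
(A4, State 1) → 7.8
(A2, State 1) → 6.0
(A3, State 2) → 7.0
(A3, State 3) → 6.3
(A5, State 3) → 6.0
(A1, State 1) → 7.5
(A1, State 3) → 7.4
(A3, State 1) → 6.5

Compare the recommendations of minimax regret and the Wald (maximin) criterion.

Column bests: State 1=7.8, State 2=7.6, State 3=7.7.
A1 regrets: 0.3, 1.1, 0.3 → max 1.1
A2 regrets: 1.8, 0.0, 0.9 → max 1.8
A3 regrets: 1.3, 0.6, 1.4 → max 1.4
A4 regrets: 0.0, 0.6, 0.0 → max 0.6
A5 regrets: 1.5, 1.6, 1.7 → max 1.7
Smallest max regret = 0.6 → A4.
Row minima: A1=6.5, A2=6.0, A3=6.3, A4=7.0, A5=6.0
Best worst-case = 7.0 → A4.

minimax regret → A4; maximin → A4 (agree)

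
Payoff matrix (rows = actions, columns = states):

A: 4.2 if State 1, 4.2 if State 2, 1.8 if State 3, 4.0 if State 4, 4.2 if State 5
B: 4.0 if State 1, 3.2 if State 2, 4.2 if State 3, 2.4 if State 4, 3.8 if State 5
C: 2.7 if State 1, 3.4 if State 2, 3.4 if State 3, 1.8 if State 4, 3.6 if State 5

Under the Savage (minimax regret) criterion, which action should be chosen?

Column bests: State 1=4.2, State 2=4.2, State 3=4.2, State 4=4.0, State 5=4.2.
A regrets: 0.0, 0.0, 2.4, 0.0, 0.0 → max 2.4
B regrets: 0.2, 1.0, 0.0, 1.6, 0.4 → max 1.6
C regrets: 1.5, 0.8, 0.8, 2.2, 0.6 → max 2.2
Smallest max regret = 1.6 → B.

B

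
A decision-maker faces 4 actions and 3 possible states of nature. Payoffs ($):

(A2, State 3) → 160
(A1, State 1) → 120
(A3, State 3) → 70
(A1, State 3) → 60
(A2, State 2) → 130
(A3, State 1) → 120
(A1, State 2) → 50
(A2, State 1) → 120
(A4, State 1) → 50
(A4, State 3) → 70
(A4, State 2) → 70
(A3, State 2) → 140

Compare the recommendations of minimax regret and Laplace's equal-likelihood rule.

Column bests: State 1=120, State 2=140, State 3=160.
A1 regrets: 0, 90, 100 → max 100
A2 regrets: 0, 10, 0 → max 10
A3 regrets: 0, 0, 90 → max 90
A4 regrets: 70, 70, 90 → max 90
Smallest max regret = 10 → A2.
Row averages: A1=230/3, A2=410/3, A3=110, A4=190/3
Highest average = 410/3 → A2.

minimax regret → A2; laplace → A2 (agree)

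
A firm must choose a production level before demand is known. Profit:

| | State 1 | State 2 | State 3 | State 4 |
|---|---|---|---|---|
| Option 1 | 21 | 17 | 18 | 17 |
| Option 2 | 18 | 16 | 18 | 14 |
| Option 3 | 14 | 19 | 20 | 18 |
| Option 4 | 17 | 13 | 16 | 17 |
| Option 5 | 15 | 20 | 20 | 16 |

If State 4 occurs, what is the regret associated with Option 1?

1

Best payoff under State 4 is 18.
Regret = 18 − 17 = 1.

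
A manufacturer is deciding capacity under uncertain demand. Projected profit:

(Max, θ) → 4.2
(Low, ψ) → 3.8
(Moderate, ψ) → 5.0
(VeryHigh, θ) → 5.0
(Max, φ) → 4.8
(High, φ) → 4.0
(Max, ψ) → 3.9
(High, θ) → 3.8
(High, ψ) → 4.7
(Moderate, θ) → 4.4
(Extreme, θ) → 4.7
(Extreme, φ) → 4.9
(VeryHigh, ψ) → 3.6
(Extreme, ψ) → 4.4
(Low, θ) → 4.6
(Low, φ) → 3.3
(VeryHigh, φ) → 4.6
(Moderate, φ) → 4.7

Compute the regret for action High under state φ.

Best payoff under φ is 4.9.
Regret = 4.9 − 4.0 = 0.9.

0.9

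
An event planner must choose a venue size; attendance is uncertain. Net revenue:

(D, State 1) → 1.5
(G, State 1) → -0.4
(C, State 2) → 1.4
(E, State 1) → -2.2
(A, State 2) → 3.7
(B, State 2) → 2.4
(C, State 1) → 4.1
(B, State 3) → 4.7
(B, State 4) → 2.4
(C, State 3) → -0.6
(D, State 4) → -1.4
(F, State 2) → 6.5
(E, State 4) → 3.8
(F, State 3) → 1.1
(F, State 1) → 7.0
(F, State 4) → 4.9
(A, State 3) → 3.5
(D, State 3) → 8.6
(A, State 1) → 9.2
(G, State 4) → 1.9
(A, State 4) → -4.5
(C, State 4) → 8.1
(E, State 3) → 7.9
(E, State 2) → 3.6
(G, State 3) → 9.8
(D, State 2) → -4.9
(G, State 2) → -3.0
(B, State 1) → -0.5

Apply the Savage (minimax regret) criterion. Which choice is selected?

F

Column bests: State 1=9.2, State 2=6.5, State 3=9.8, State 4=8.1.
A regrets: 0.0, 2.8, 6.3, 12.6 → max 12.6
B regrets: 9.7, 4.1, 5.1, 5.7 → max 9.7
C regrets: 5.1, 5.1, 10.4, 0.0 → max 10.4
D regrets: 7.7, 11.4, 1.2, 9.5 → max 11.4
E regrets: 11.4, 2.9, 1.9, 4.3 → max 11.4
F regrets: 2.2, 0.0, 8.7, 3.2 → max 8.7
G regrets: 9.6, 9.5, 0.0, 6.2 → max 9.6
Smallest max regret = 8.7 → F.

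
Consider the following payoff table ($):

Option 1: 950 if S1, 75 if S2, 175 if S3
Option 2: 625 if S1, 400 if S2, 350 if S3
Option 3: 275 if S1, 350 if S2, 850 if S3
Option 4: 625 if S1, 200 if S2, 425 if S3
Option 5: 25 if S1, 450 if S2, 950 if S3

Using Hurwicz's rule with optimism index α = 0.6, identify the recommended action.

Option 1: 0.6·950 + 0.4·75 = 600
Option 2: 0.6·625 + 0.4·350 = 515
Option 3: 0.6·850 + 0.4·275 = 620
Option 4: 0.6·625 + 0.4·200 = 455
Option 5: 0.6·950 + 0.4·25 = 580
Highest Hurwicz score = 620 → Option 3.

Option 3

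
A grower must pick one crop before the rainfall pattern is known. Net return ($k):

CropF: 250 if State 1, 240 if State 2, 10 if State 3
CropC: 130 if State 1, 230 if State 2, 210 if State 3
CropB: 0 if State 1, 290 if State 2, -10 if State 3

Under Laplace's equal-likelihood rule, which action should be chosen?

Row averages: CropF=500/3, CropC=190, CropB=280/3
Highest average = 190 → CropC.

CropC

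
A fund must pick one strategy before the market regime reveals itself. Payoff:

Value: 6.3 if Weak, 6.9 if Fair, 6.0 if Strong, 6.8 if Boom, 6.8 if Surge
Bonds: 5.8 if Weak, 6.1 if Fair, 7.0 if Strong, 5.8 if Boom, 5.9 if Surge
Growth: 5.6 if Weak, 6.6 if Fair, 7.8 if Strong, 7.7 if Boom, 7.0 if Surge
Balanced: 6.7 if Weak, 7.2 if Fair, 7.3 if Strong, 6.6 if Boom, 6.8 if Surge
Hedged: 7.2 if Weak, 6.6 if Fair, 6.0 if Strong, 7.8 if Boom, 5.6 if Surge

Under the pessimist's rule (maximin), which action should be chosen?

Row minima: Value=6.0, Bonds=5.8, Growth=5.6, Balanced=6.6, Hedged=5.6
Best worst-case = 6.6 → Balanced.

Balanced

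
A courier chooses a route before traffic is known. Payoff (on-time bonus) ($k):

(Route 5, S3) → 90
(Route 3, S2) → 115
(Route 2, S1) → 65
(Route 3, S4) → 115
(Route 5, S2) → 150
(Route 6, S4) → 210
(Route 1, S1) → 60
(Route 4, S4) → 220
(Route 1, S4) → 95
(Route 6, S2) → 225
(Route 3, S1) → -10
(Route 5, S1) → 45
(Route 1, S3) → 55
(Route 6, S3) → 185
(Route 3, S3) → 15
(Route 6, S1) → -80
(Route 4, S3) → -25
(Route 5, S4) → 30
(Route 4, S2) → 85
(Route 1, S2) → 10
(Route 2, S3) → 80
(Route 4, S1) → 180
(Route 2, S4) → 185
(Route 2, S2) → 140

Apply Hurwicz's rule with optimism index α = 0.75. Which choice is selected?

Route 1: 0.75·95 + 0.25·10 = 73.75
Route 2: 0.75·185 + 0.25·65 = 155
Route 3: 0.75·115 + 0.25·(-10) = 83.75
Route 4: 0.75·220 + 0.25·(-25) = 158.75
Route 5: 0.75·150 + 0.25·30 = 120
Route 6: 0.75·225 + 0.25·(-80) = 148.75
Highest Hurwicz score = 158.75 → Route 4.

Route 4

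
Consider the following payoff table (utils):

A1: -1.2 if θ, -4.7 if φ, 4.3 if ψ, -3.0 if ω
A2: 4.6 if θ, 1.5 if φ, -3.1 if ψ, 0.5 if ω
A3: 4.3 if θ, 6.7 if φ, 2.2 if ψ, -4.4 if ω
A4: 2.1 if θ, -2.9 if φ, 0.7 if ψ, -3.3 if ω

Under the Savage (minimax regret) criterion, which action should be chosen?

Column bests: θ=4.6, φ=6.7, ψ=4.3, ω=0.5.
A1 regrets: 5.8, 11.4, 0.0, 3.5 → max 11.4
A2 regrets: 0.0, 5.2, 7.4, 0.0 → max 7.4
A3 regrets: 0.3, 0.0, 2.1, 4.9 → max 4.9
A4 regrets: 2.5, 9.6, 3.6, 3.8 → max 9.6
Smallest max regret = 4.9 → A3.

A3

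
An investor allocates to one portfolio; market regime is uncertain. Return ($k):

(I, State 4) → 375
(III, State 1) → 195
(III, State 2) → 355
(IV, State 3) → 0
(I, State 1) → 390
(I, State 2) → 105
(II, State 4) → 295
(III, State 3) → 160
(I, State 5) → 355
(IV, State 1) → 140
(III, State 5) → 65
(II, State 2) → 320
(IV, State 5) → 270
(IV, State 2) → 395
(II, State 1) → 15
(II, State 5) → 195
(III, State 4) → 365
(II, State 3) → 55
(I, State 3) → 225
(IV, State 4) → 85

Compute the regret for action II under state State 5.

Best payoff under State 5 is 355.
Regret = 355 − 195 = 160.

160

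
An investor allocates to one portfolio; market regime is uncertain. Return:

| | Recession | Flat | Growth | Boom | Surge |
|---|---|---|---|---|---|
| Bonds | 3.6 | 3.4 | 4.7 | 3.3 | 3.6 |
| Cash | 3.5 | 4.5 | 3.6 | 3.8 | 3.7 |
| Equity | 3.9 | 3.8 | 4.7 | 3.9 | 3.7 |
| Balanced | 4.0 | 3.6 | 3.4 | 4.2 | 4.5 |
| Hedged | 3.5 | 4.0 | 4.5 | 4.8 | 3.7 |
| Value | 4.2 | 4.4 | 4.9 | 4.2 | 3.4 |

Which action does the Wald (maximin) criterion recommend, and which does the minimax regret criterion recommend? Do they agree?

maximin → Equity; minimax regret → Hedged (disagree)

Row minima: Bonds=3.3, Cash=3.5, Equity=3.7, Balanced=3.4, Hedged=3.5, Value=3.4
Best worst-case = 3.7 → Equity.
Column bests: Recession=4.2, Flat=4.5, Growth=4.9, Boom=4.8, Surge=4.5.
Bonds regrets: 0.6, 1.1, 0.2, 1.5, 0.9 → max 1.5
Cash regrets: 0.7, 0.0, 1.3, 1.0, 0.8 → max 1.3
Equity regrets: 0.3, 0.7, 0.2, 0.9, 0.8 → max 0.9
Balanced regrets: 0.2, 0.9, 1.5, 0.6, 0.0 → max 1.5
Hedged regrets: 0.7, 0.5, 0.4, 0.0, 0.8 → max 0.8
Value regrets: 0.0, 0.1, 0.0, 0.6, 1.1 → max 1.1
Smallest max regret = 0.8 → Hedged.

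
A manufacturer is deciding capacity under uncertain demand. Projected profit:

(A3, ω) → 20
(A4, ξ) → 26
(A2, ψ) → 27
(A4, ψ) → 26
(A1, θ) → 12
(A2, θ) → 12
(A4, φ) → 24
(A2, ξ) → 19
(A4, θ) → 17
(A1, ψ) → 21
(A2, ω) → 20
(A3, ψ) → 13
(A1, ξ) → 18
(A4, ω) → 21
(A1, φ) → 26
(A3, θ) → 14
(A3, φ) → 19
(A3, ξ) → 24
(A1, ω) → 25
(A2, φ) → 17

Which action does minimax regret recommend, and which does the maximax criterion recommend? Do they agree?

minimax regret → A4; maximax → A2 (disagree)

Column bests: θ=17, φ=26, ψ=27, ω=25, ξ=26.
A1 regrets: 5, 0, 6, 0, 8 → max 8
A2 regrets: 5, 9, 0, 5, 7 → max 9
A3 regrets: 3, 7, 14, 5, 2 → max 14
A4 regrets: 0, 2, 1, 4, 0 → max 4
Smallest max regret = 4 → A4.
Row maxima: A1=26, A2=27, A3=24, A4=26
Best best-case = 27 → A2.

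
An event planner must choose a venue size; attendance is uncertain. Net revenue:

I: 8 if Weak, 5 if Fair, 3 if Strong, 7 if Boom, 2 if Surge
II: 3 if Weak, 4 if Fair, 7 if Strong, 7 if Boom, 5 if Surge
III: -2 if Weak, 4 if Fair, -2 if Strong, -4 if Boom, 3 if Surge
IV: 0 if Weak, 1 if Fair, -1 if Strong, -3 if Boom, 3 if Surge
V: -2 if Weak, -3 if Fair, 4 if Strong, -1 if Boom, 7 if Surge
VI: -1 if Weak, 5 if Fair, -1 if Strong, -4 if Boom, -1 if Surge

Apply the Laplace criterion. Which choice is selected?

II

Row averages: I=5, II=5.2, III=-0.2, IV=0, V=1, VI=-0.4
Highest average = 5.2 → II.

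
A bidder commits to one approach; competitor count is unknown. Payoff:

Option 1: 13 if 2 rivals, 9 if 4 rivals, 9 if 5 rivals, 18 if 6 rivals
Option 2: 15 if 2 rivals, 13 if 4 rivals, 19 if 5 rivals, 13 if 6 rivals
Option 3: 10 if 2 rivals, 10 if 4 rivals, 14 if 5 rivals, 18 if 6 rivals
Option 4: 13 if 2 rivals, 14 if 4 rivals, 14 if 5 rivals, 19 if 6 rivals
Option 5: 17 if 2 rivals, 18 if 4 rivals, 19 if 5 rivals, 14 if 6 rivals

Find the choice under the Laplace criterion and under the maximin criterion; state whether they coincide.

Row averages: Option 1=12.25, Option 2=15, Option 3=13, Option 4=15, Option 5=17
Highest average = 17 → Option 5.
Row minima: Option 1=9, Option 2=13, Option 3=10, Option 4=13, Option 5=14
Best worst-case = 14 → Option 5.

laplace → Option 5; maximin → Option 5 (agree)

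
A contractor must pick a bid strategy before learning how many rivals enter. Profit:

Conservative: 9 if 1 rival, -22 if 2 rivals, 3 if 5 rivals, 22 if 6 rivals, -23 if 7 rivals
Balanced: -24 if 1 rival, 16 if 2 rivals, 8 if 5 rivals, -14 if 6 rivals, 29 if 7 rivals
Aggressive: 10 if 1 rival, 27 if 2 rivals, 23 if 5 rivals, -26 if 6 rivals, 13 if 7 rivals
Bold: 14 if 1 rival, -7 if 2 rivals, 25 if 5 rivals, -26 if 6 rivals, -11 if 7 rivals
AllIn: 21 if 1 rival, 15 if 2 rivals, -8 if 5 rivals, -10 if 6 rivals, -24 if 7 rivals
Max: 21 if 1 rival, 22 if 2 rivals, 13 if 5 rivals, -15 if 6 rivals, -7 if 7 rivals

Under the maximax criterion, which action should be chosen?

Balanced

Row maxima: Conservative=22, Balanced=29, Aggressive=27, Bold=25, AllIn=21, Max=22
Best best-case = 29 → Balanced.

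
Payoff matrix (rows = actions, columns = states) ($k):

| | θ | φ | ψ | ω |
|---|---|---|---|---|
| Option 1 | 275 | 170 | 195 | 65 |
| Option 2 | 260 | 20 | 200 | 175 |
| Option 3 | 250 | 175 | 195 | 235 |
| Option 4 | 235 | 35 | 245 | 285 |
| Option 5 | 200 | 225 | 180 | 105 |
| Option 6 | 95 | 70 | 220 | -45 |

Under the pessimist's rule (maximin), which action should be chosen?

Option 3

Row minima: Option 1=65, Option 2=20, Option 3=175, Option 4=35, Option 5=105, Option 6=-45
Best worst-case = 175 → Option 3.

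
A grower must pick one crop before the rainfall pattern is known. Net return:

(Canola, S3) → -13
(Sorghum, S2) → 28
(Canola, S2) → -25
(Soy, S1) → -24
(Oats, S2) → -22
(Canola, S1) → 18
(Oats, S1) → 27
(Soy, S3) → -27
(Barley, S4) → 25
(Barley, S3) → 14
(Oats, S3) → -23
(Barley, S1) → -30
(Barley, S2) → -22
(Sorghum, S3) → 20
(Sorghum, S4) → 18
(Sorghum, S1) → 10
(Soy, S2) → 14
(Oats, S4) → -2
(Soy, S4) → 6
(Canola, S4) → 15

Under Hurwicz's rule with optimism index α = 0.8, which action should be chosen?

Canola: 0.8·18 + 0.2·(-25) = 9.4
Soy: 0.8·14 + 0.2·(-27) = 5.8
Barley: 0.8·25 + 0.2·(-30) = 14
Sorghum: 0.8·28 + 0.2·10 = 24.4
Oats: 0.8·27 + 0.2·(-23) = 17
Highest Hurwicz score = 24.4 → Sorghum.

Sorghum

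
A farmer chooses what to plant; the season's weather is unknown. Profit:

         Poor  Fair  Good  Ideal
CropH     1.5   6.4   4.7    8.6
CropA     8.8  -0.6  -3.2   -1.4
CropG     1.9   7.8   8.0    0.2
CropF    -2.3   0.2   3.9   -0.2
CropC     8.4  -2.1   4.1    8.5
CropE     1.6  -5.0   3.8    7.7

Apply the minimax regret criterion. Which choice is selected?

CropH

Column bests: Poor=8.8, Fair=7.8, Good=8.0, Ideal=8.6.
CropH regrets: 7.3, 1.4, 3.3, 0.0 → max 7.3
CropA regrets: 0.0, 8.4, 11.2, 10.0 → max 11.2
CropG regrets: 6.9, 0.0, 0.0, 8.4 → max 8.4
CropF regrets: 11.1, 7.6, 4.1, 8.8 → max 11.1
CropC regrets: 0.4, 9.9, 3.9, 0.1 → max 9.9
CropE regrets: 7.2, 12.8, 4.2, 0.9 → max 12.8
Smallest max regret = 7.3 → CropH.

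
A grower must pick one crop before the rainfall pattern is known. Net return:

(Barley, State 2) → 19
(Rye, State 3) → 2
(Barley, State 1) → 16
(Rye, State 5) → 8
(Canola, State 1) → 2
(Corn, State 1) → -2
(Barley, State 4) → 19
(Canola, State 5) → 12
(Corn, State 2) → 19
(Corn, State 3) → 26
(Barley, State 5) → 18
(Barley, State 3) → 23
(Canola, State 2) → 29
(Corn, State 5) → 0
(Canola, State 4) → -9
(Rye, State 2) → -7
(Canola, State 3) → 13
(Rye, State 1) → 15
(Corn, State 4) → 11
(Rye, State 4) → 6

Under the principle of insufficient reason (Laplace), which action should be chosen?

Row averages: Rye=4.8, Canola=9.4, Barley=19, Corn=10.8
Highest average = 19 → Barley.

Barley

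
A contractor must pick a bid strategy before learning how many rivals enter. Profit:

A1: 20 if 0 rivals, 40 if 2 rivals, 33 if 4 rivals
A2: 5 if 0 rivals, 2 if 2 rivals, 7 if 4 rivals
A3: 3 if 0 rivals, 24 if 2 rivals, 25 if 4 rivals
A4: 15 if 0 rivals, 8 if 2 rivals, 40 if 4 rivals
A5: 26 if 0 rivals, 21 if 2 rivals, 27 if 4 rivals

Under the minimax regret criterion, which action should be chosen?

A1

Column bests: 0 rivals=26, 2 rivals=40, 4 rivals=40.
A1 regrets: 6, 0, 7 → max 7
A2 regrets: 21, 38, 33 → max 38
A3 regrets: 23, 16, 15 → max 23
A4 regrets: 11, 32, 0 → max 32
A5 regrets: 0, 19, 13 → max 19
Smallest max regret = 7 → A1.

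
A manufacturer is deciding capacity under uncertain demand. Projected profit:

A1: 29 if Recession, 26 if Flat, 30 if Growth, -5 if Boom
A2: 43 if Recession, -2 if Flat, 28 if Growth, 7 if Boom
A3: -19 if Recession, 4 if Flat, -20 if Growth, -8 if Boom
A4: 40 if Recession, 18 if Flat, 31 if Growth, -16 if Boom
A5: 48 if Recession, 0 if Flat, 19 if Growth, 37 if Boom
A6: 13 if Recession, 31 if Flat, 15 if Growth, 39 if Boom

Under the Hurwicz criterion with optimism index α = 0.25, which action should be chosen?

A1: 0.25·30 + 0.75·(-5) = 3.75
A2: 0.25·43 + 0.75·(-2) = 9.25
A3: 0.25·4 + 0.75·(-20) = -14
A4: 0.25·40 + 0.75·(-16) = -2
A5: 0.25·48 + 0.75·0 = 12
A6: 0.25·39 + 0.75·13 = 19.5
Highest Hurwicz score = 19.5 → A6.

A6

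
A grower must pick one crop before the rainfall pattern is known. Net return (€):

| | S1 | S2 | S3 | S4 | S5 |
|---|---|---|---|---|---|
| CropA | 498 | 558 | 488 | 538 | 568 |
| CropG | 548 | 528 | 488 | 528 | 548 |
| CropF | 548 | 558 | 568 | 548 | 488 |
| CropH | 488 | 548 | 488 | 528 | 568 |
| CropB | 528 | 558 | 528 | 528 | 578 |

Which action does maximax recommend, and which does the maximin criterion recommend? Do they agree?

maximax → CropB; maximin → CropB (agree)

Row maxima: CropA=568, CropG=548, CropF=568, CropH=568, CropB=578
Best best-case = 578 → CropB.
Row minima: CropA=488, CropG=488, CropF=488, CropH=488, CropB=528
Best worst-case = 528 → CropB.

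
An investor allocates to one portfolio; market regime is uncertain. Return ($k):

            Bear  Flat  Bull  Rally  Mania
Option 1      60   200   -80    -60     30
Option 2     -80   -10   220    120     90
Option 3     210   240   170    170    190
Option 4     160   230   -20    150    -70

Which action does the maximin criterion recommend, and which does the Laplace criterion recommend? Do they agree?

Row minima: Option 1=-80, Option 2=-80, Option 3=170, Option 4=-70
Best worst-case = 170 → Option 3.
Row averages: Option 1=30, Option 2=68, Option 3=196, Option 4=90
Highest average = 196 → Option 3.

maximin → Option 3; laplace → Option 3 (agree)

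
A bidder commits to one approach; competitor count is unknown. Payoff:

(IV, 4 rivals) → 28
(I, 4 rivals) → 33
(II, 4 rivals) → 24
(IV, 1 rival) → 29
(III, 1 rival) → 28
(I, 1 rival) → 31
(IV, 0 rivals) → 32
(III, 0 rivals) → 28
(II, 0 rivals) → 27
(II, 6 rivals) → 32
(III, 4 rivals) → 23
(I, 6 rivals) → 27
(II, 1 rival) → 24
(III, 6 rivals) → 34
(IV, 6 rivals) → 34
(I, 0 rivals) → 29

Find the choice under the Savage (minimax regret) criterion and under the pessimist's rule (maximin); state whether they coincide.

minimax regret → IV; maximin → IV (agree)

Column bests: 0 rivals=32, 1 rival=31, 4 rivals=33, 6 rivals=34.
I regrets: 3, 0, 0, 7 → max 7
II regrets: 5, 7, 9, 2 → max 9
III regrets: 4, 3, 10, 0 → max 10
IV regrets: 0, 2, 5, 0 → max 5
Smallest max regret = 5 → IV.
Row minima: I=27, II=24, III=23, IV=28
Best worst-case = 28 → IV.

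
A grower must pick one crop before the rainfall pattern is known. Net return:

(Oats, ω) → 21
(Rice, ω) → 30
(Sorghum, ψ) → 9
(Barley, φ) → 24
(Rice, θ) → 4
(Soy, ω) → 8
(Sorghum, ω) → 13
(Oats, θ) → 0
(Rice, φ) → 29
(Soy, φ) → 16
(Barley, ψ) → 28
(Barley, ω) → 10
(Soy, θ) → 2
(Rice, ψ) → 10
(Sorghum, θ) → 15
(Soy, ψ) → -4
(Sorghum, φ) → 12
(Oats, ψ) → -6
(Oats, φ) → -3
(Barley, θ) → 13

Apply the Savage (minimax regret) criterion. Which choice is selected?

Column bests: θ=15, φ=29, ψ=28, ω=30.
Soy regrets: 13, 13, 32, 22 → max 32
Rice regrets: 11, 0, 18, 0 → max 18
Oats regrets: 15, 32, 34, 9 → max 34
Barley regrets: 2, 5, 0, 20 → max 20
Sorghum regrets: 0, 17, 19, 17 → max 19
Smallest max regret = 18 → Rice.

Rice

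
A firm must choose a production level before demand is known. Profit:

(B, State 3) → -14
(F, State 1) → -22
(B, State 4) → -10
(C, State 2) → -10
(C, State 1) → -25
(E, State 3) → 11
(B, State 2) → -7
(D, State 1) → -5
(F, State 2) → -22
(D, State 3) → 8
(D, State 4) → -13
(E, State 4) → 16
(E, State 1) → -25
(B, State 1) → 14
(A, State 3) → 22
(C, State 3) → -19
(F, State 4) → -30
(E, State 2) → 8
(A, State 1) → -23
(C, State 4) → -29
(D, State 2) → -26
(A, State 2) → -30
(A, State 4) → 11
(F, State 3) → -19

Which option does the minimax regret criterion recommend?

Column bests: State 1=14, State 2=8, State 3=22, State 4=16.
A regrets: 37, 38, 0, 5 → max 38
B regrets: 0, 15, 36, 26 → max 36
C regrets: 39, 18, 41, 45 → max 45
D regrets: 19, 34, 14, 29 → max 34
E regrets: 39, 0, 11, 0 → max 39
F regrets: 36, 30, 41, 46 → max 46
Smallest max regret = 34 → D.

D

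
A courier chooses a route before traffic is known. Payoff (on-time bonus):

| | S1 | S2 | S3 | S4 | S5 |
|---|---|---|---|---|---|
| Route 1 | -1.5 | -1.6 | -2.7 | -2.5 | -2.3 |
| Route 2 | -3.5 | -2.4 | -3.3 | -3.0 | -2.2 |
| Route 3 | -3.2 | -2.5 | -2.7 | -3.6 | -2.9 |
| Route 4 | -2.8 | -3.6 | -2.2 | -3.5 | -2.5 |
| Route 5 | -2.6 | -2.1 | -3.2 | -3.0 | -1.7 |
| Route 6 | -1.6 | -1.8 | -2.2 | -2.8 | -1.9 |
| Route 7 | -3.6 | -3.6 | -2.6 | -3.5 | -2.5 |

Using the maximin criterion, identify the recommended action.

Row minima: Route 1=-2.7, Route 2=-3.5, Route 3=-3.6, Route 4=-3.6, Route 5=-3.2, Route 6=-2.8, Route 7=-3.6
Best worst-case = -2.7 → Route 1.

Route 1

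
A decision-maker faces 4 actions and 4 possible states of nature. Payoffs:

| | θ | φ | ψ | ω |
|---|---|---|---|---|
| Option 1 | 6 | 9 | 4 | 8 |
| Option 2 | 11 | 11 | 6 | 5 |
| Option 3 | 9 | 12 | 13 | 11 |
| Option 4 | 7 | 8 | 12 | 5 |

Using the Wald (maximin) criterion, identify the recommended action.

Row minima: Option 1=4, Option 2=5, Option 3=9, Option 4=5
Best worst-case = 9 → Option 3.

Option 3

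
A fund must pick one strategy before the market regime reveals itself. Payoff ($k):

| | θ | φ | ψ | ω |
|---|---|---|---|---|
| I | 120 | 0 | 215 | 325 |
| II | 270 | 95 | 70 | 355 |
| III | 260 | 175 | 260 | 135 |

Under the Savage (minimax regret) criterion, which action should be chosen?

Column bests: θ=270, φ=175, ψ=260, ω=355.
I regrets: 150, 175, 45, 30 → max 175
II regrets: 0, 80, 190, 0 → max 190
III regrets: 10, 0, 0, 220 → max 220
Smallest max regret = 175 → I.

I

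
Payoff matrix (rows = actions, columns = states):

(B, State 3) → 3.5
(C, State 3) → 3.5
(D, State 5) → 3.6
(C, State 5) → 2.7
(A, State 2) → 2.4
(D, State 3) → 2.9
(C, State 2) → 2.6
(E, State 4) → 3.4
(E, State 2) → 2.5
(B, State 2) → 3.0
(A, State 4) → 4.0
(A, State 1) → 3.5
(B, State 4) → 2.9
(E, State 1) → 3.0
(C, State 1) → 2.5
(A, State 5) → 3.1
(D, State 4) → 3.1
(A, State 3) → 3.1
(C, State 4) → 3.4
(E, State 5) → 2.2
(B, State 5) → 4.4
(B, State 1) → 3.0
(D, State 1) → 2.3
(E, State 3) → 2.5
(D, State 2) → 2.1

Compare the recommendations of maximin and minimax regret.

Row minima: A=2.4, B=2.9, C=2.5, D=2.1, E=2.2
Best worst-case = 2.9 → B.
Column bests: State 1=3.5, State 2=3.0, State 3=3.5, State 4=4.0, State 5=4.4.
A regrets: 0.0, 0.6, 0.4, 0.0, 1.3 → max 1.3
B regrets: 0.5, 0.0, 0.0, 1.1, 0.0 → max 1.1
C regrets: 1.0, 0.4, 0.0, 0.6, 1.7 → max 1.7
D regrets: 1.2, 0.9, 0.6, 0.9, 0.8 → max 1.2
E regrets: 0.5, 0.5, 1.0, 0.6, 2.2 → max 2.2
Smallest max regret = 1.1 → B.

maximin → B; minimax regret → B (agree)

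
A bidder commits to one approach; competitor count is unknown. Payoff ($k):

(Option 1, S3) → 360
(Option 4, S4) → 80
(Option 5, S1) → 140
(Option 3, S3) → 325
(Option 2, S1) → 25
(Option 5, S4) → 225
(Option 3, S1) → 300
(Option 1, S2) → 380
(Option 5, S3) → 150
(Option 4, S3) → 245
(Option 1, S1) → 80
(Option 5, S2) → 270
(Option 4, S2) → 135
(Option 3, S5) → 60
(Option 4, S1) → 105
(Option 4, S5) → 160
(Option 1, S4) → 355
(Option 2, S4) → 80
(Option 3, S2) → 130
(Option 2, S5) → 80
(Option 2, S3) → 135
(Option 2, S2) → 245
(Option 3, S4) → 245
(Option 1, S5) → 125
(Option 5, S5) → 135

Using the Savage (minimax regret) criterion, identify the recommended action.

Column bests: S1=300, S2=380, S3=360, S4=355, S5=160.
Option 1 regrets: 220, 0, 0, 0, 35 → max 220
Option 2 regrets: 275, 135, 225, 275, 80 → max 275
Option 3 regrets: 0, 250, 35, 110, 100 → max 250
Option 4 regrets: 195, 245, 115, 275, 0 → max 275
Option 5 regrets: 160, 110, 210, 130, 25 → max 210
Smallest max regret = 210 → Option 5.

Option 5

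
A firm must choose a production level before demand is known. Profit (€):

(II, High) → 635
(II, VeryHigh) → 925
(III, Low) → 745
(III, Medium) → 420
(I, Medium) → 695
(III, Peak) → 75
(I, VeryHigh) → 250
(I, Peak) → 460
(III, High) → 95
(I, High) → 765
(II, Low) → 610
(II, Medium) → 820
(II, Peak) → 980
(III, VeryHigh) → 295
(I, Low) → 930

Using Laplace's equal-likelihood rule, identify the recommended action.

Row averages: I=620, II=794, III=326
Highest average = 794 → II.

II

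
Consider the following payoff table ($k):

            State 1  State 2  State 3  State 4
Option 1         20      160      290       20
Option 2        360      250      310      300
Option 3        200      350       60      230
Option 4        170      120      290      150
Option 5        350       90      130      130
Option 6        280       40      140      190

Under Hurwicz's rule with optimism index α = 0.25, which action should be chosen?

Option 1: 0.25·290 + 0.75·20 = 87.5
Option 2: 0.25·360 + 0.75·250 = 277.5
Option 3: 0.25·350 + 0.75·60 = 132.5
Option 4: 0.25·290 + 0.75·120 = 162.5
Option 5: 0.25·350 + 0.75·90 = 155
Option 6: 0.25·280 + 0.75·40 = 100
Highest Hurwicz score = 277.5 → Option 2.

Option 2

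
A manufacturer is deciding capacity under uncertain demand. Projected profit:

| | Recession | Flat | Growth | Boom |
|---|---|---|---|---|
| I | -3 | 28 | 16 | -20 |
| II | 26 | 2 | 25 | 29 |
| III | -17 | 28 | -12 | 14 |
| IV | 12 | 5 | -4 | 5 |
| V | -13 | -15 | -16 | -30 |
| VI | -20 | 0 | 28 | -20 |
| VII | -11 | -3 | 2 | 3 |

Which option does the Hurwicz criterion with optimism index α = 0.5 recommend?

I: 0.5·28 + 0.5·(-20) = 4
II: 0.5·29 + 0.5·2 = 15.5
III: 0.5·28 + 0.5·(-17) = 5.5
IV: 0.5·12 + 0.5·(-4) = 4
V: 0.5·(-13) + 0.5·(-30) = -21.5
VI: 0.5·28 + 0.5·(-20) = 4
VII: 0.5·3 + 0.5·(-11) = -4
Highest Hurwicz score = 15.5 → II.

II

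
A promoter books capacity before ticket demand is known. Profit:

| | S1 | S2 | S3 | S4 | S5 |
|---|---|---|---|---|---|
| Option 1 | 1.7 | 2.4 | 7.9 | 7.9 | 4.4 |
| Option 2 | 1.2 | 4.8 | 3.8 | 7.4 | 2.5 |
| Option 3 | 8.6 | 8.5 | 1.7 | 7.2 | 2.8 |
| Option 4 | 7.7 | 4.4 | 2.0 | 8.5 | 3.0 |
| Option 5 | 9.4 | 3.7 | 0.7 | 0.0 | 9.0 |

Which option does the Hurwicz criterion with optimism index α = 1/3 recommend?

Option 4

Option 1: 1/3·7.9 + 2/3·1.7 = 113/30
Option 2: 1/3·7.4 + 2/3·1.2 = 49/15
Option 3: 1/3·8.6 + 2/3·1.7 = 4
Option 4: 1/3·8.5 + 2/3·2.0 = 25/6
Option 5: 1/3·9.4 + 2/3·0.0 = 47/15
Highest Hurwicz score = 25/6 → Option 4.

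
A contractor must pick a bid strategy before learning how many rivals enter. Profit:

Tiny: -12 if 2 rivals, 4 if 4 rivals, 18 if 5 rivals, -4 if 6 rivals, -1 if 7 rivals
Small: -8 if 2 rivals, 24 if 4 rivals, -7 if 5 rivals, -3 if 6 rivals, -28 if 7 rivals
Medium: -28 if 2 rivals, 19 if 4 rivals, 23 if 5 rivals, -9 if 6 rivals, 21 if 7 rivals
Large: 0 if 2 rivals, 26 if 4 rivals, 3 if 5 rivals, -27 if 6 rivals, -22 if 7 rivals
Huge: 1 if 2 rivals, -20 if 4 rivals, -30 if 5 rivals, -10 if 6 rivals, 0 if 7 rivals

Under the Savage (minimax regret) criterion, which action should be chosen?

Tiny

Column bests: 2 rivals=1, 4 rivals=26, 5 rivals=23, 6 rivals=-3, 7 rivals=21.
Tiny regrets: 13, 22, 5, 1, 22 → max 22
Small regrets: 9, 2, 30, 0, 49 → max 49
Medium regrets: 29, 7, 0, 6, 0 → max 29
Large regrets: 1, 0, 20, 24, 43 → max 43
Huge regrets: 0, 46, 53, 7, 21 → max 53
Smallest max regret = 22 → Tiny.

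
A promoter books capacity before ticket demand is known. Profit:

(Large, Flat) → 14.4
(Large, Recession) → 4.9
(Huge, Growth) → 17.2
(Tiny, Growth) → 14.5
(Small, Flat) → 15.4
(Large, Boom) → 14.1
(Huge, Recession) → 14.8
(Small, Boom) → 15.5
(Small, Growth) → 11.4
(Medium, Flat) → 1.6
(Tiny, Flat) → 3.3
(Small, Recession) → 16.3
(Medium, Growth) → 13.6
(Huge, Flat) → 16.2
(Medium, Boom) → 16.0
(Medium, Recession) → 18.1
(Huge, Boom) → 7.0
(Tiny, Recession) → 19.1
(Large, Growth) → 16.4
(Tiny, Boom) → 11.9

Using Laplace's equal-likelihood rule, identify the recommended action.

Row averages: Tiny=12.2, Small=14.65, Medium=12.325, Large=12.45, Huge=13.8
Highest average = 14.65 → Small.

Small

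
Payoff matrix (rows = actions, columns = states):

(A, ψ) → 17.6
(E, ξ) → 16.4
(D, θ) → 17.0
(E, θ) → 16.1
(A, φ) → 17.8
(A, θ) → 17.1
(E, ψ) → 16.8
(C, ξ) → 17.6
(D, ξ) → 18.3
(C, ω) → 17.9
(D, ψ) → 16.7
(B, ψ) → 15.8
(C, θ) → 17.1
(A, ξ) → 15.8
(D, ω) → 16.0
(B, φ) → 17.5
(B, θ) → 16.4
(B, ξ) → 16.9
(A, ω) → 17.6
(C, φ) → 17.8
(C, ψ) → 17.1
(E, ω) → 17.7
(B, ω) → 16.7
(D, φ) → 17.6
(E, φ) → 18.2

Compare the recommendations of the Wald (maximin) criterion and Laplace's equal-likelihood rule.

maximin → C; laplace → C (agree)

Row minima: A=15.8, B=15.8, C=17.1, D=16.0, E=16.1
Best worst-case = 17.1 → C.
Row averages: A=17.18, B=16.66, C=17.5, D=17.12, E=17.04
Highest average = 17.5 → C.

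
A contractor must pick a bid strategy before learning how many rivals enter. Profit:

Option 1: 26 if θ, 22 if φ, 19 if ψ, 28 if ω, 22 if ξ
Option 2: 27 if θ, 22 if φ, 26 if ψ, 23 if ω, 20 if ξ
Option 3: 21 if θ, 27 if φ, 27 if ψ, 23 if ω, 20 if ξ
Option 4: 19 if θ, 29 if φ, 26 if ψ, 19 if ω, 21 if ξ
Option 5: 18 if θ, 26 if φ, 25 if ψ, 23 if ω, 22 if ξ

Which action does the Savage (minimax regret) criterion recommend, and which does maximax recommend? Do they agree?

minimax regret → Option 3; maximax → Option 4 (disagree)

Column bests: θ=27, φ=29, ψ=27, ω=28, ξ=22.
Option 1 regrets: 1, 7, 8, 0, 0 → max 8
Option 2 regrets: 0, 7, 1, 5, 2 → max 7
Option 3 regrets: 6, 2, 0, 5, 2 → max 6
Option 4 regrets: 8, 0, 1, 9, 1 → max 9
Option 5 regrets: 9, 3, 2, 5, 0 → max 9
Smallest max regret = 6 → Option 3.
Row maxima: Option 1=28, Option 2=27, Option 3=27, Option 4=29, Option 5=26
Best best-case = 29 → Option 4.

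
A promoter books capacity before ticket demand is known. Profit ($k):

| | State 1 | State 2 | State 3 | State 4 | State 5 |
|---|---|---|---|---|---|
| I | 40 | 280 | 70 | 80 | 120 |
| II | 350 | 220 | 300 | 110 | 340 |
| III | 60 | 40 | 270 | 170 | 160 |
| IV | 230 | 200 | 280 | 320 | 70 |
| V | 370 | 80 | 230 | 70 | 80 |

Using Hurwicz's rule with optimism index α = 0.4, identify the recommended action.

I: 0.4·280 + 0.6·40 = 136
II: 0.4·350 + 0.6·110 = 206
III: 0.4·270 + 0.6·40 = 132
IV: 0.4·320 + 0.6·70 = 170
V: 0.4·370 + 0.6·70 = 190
Highest Hurwicz score = 206 → II.

II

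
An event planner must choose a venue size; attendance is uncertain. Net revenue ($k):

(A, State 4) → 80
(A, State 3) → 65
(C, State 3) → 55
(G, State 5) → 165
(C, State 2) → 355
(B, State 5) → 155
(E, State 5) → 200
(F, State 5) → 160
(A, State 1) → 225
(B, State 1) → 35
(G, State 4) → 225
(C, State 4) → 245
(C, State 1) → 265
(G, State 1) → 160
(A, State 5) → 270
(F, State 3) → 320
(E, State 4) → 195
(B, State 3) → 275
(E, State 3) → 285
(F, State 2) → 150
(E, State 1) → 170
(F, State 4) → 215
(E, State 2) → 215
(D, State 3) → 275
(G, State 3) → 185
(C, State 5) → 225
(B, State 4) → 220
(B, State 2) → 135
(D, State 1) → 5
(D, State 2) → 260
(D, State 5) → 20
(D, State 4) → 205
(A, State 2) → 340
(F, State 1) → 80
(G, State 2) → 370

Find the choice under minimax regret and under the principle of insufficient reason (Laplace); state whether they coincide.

minimax regret → G; laplace → C (disagree)

Column bests: State 1=265, State 2=370, State 3=320, State 4=245, State 5=270.
A regrets: 40, 30, 255, 165, 0 → max 255
B regrets: 230, 235, 45, 25, 115 → max 235
C regrets: 0, 15, 265, 0, 45 → max 265
D regrets: 260, 110, 45, 40, 250 → max 260
E regrets: 95, 155, 35, 50, 70 → max 155
F regrets: 185, 220, 0, 30, 110 → max 220
G regrets: 105, 0, 135, 20, 105 → max 135
Smallest max regret = 135 → G.
Row averages: A=196, B=164, C=229, D=153, E=213, F=185, G=221
Highest average = 229 → C.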